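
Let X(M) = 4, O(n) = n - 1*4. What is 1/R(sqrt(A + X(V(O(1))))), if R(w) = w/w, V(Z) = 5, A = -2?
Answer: 1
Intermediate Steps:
O(n) = -4 + n (O(n) = n - 4 = -4 + n)
R(w) = 1
1/R(sqrt(A + X(V(O(1))))) = 1/1 = 1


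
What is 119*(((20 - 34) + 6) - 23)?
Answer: -3689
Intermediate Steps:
119*(((20 - 34) + 6) - 23) = 119*((-14 + 6) - 23) = 119*(-8 - 23) = 119*(-31) = -3689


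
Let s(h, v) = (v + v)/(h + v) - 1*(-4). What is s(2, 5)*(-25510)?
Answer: -969380/7 ≈ -1.3848e+5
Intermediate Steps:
s(h, v) = 4 + 2*v/(h + v) (s(h, v) = (2*v)/(h + v) + 4 = 2*v/(h + v) + 4 = 4 + 2*v/(h + v))
s(2, 5)*(-25510) = (2*(2*2 + 3*5)/(2 + 5))*(-25510) = (2*(4 + 15)/7)*(-25510) = (2*(⅐)*19)*(-25510) = (38/7)*(-25510) = -969380/7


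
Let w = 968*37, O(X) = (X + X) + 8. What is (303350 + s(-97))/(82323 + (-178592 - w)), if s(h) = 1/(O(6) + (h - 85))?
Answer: -49142699/21397770 ≈ -2.2966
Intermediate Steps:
O(X) = 8 + 2*X (O(X) = 2*X + 8 = 8 + 2*X)
w = 35816
s(h) = 1/(-65 + h) (s(h) = 1/((8 + 2*6) + (h - 85)) = 1/((8 + 12) + (-85 + h)) = 1/(20 + (-85 + h)) = 1/(-65 + h))
(303350 + s(-97))/(82323 + (-178592 - w)) = (303350 + 1/(-65 - 97))/(82323 + (-178592 - 1*35816)) = (303350 + 1/(-162))/(82323 + (-178592 - 35816)) = (303350 - 1/162)/(82323 - 214408) = (49142699/162)/(-132085) = (49142699/162)*(-1/132085) = -49142699/21397770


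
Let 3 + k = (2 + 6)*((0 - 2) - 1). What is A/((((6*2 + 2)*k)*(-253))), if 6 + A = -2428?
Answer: -1217/47817 ≈ -0.025451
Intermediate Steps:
A = -2434 (A = -6 - 2428 = -2434)
k = -27 (k = -3 + (2 + 6)*((0 - 2) - 1) = -3 + 8*(-2 - 1) = -3 + 8*(-3) = -3 - 24 = -27)
A/((((6*2 + 2)*k)*(-253))) = -2434*1/(6831*(6*2 + 2)) = -2434*1/(6831*(12 + 2)) = -2434/((14*(-27))*(-253)) = -2434/((-378*(-253))) = -2434/95634 = -2434*1/95634 = -1217/47817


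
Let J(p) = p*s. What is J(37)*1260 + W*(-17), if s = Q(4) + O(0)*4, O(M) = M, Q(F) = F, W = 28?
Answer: 186004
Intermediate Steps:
s = 4 (s = 4 + 0*4 = 4 + 0 = 4)
J(p) = 4*p (J(p) = p*4 = 4*p)
J(37)*1260 + W*(-17) = (4*37)*1260 + 28*(-17) = 148*1260 - 476 = 186480 - 476 = 186004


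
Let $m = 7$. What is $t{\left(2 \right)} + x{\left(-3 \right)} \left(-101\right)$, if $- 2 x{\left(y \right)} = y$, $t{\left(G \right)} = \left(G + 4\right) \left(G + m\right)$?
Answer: $- \frac{195}{2} \approx -97.5$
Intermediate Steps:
$t{\left(G \right)} = \left(4 + G\right) \left(7 + G\right)$ ($t{\left(G \right)} = \left(G + 4\right) \left(G + 7\right) = \left(4 + G\right) \left(7 + G\right)$)
$x{\left(y \right)} = - \frac{y}{2}$
$t{\left(2 \right)} + x{\left(-3 \right)} \left(-101\right) = \left(28 + 2^{2} + 11 \cdot 2\right) + \left(- \frac{1}{2}\right) \left(-3\right) \left(-101\right) = \left(28 + 4 + 22\right) + \frac{3}{2} \left(-101\right) = 54 - \frac{303}{2} = - \frac{195}{2}$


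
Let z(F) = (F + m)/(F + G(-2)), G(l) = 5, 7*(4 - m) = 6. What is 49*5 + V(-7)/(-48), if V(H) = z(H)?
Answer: 54871/224 ≈ 244.96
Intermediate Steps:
m = 22/7 (m = 4 - ⅐*6 = 4 - 6/7 = 22/7 ≈ 3.1429)
z(F) = (22/7 + F)/(5 + F) (z(F) = (F + 22/7)/(F + 5) = (22/7 + F)/(5 + F))
V(H) = (22/7 + H)/(5 + H)
49*5 + V(-7)/(-48) = 49*5 + ((22/7 - 7)/(5 - 7))/(-48) = 245 + (-27/7/(-2))*(-1/48) = 245 - ½*(-27/7)*(-1/48) = 245 + (27/14)*(-1/48) = 245 - 9/224 = 54871/224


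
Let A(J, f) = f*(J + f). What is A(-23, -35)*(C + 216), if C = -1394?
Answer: -2391340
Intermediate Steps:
A(-23, -35)*(C + 216) = (-35*(-23 - 35))*(-1394 + 216) = -35*(-58)*(-1178) = 2030*(-1178) = -2391340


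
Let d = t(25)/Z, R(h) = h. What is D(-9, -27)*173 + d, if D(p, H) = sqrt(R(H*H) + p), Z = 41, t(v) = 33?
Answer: 33/41 + 2076*sqrt(5) ≈ 4642.9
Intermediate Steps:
d = 33/41 ≈ 0.80488
D(p, H) = sqrt(p + H**2) (D(p, H) = sqrt(H*H + p) = sqrt(H**2 + p) = sqrt(p + H**2))
D(-9, -27)*173 + d = sqrt(-9 + (-27)**2)*173 + 33/41 = sqrt(-9 + 729)*173 + 33/41 = sqrt(720)*173 + 33/41 = (12*sqrt(5))*173 + 33/41 = 2076*sqrt(5) + 33/41 = 33/41 + 2076*sqrt(5)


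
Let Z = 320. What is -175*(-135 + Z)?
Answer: -32375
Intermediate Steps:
-175*(-135 + Z) = -175*(-135 + 320) = -175*185 = -32375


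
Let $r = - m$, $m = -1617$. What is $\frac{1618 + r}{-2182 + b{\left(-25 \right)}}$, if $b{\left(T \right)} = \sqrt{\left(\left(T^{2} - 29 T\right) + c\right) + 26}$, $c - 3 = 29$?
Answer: $- \frac{3529385}{2379858} - \frac{6470 \sqrt{22}}{1189929} \approx -1.5085$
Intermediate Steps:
$c = 32$ ($c = 3 + 29 = 32$)
$b{\left(T \right)} = \sqrt{58 + T^{2} - 29 T}$ ($b{\left(T \right)} = \sqrt{\left(\left(T^{2} - 29 T\right) + 32\right) + 26} = \sqrt{\left(32 + T^{2} - 29 T\right) + 26} = \sqrt{58 + T^{2} - 29 T}$)
$r = 1617$ ($r = \left(-1\right) \left(-1617\right) = 1617$)
$\frac{1618 + r}{-2182 + b{\left(-25 \right)}} = \frac{1618 + 1617}{-2182 + \sqrt{58 + \left(-25\right)^{2} - -725}} = \frac{3235}{-2182 + \sqrt{58 + 625 + 725}} = \frac{3235}{-2182 + \sqrt{1408}} = \frac{3235}{-2182 + 8 \sqrt{22}}$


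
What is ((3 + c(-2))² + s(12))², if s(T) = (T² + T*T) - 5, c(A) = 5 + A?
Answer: 101761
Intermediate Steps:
s(T) = -5 + 2*T² (s(T) = (T² + T²) - 5 = 2*T² - 5 = -5 + 2*T²)
((3 + c(-2))² + s(12))² = ((3 + (5 - 2))² + (-5 + 2*12²))² = ((3 + 3)² + (-5 + 2*144))² = (6² + (-5 + 288))² = (36 + 283)² = 319² = 101761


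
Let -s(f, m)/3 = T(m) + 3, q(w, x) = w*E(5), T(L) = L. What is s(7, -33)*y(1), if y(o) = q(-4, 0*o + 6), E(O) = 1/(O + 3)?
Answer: -45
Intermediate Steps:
E(O) = 1/(3 + O)
q(w, x) = w/8 (q(w, x) = w/(3 + 5) = w/8)
s(f, m) = -9 - 3*m (s(f, m) = -3*(m + 3) = -3*(3 + m) = -9 - 3*m)
y(o) = -1/2 (y(o) = (1/8)*(-4) = -1/2)
s(7, -33)*y(1) = (-9 - 3*(-33))*(-1/2) = (-9 + 99)*(-1/2) = 90*(-1/2) = -45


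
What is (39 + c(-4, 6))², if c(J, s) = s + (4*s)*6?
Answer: 35721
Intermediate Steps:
c(J, s) = 25*s (c(J, s) = s + 24*s = 25*s)
(39 + c(-4, 6))² = (39 + 25*6)² = (39 + 150)² = 189² = 35721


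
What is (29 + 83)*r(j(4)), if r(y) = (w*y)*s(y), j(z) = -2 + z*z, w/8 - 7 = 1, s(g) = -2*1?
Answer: -200704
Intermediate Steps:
s(g) = -2
w = 64 (w = 56 + 8*1 = 56 + 8 = 64)
j(z) = -2 + z²
r(y) = -128*y (r(y) = (64*y)*(-2) = -128*y)
(29 + 83)*r(j(4)) = (29 + 83)*(-128*(-2 + 4²)) = 112*(-128*(-2 + 16)) = 112*(-128*14) = 112*(-1792) = -200704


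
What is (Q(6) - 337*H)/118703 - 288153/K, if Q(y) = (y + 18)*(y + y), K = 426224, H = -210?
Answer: -301384659/3891851344 ≈ -0.077440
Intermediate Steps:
Q(y) = 2*y*(18 + y) (Q(y) = (18 + y)*(2*y) = 2*y*(18 + y))
(Q(6) - 337*H)/118703 - 288153/K = (2*6*(18 + 6) - 337*(-210))/118703 - 288153/426224 = (2*6*24 + 70770)*(1/118703) - 288153*1/426224 = (288 + 70770)*(1/118703) - 288153/426224 = 71058*(1/118703) - 288153/426224 = 5466/9131 - 288153/426224 = -301384659/3891851344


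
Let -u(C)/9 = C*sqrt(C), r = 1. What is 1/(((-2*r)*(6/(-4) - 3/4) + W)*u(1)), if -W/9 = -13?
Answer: -2/2187 ≈ -0.00091449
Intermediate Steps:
W = 117 (W = -9*(-13) = 117)
u(C) = -9*C**(3/2) (u(C) = -9*C*sqrt(C) = -9*C**(3/2))
1/(((-2*r)*(6/(-4) - 3/4) + W)*u(1)) = 1/(((-2*1)*(6/(-4) - 3/4) + 117)*(-9*1**(3/2))) = 1/((-2*(6*(-1/4) - 3*1/4) + 117)*(-9*1)) = 1/((-2*(-3/2 - 3/4) + 117)*(-9)) = 1/((-2*(-9/4) + 117)*(-9)) = 1/((9/2 + 117)*(-9)) = 1/((243/2)*(-9)) = 1/(-2187/2) = -2/2187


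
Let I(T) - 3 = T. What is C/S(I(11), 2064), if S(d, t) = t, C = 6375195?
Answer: 2125065/688 ≈ 3088.8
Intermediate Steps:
I(T) = 3 + T
C/S(I(11), 2064) = 6375195/2064 = 6375195*(1/2064) = 2125065/688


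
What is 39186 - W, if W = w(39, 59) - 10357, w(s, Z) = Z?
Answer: 49484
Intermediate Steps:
W = -10298 (W = 59 - 10357 = -10298)
39186 - W = 39186 - 1*(-10298) = 39186 + 10298 = 49484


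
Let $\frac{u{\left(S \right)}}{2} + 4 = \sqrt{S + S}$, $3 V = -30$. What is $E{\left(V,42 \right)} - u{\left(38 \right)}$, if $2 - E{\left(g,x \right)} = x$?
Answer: $-32 - 4 \sqrt{19} \approx -49.436$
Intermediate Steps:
$V = -10$ ($V = \frac{1}{3} \left(-30\right) = -10$)
$E{\left(g,x \right)} = 2 - x$
$u{\left(S \right)} = -8 + 2 \sqrt{2} \sqrt{S}$ ($u{\left(S \right)} = -8 + 2 \sqrt{S + S} = -8 + 2 \sqrt{2 S} = -8 + 2 \sqrt{2} \sqrt{S}$)
$E{\left(V,42 \right)} - u{\left(38 \right)} = \left(2 - 42\right) - \left(-8 + 2 \sqrt{2} \sqrt{38}\right) = \left(2 - 42\right) - \left(-8 + 4 \sqrt{19}\right) = -40 + \left(8 - 4 \sqrt{19}\right) = -32 - 4 \sqrt{19}$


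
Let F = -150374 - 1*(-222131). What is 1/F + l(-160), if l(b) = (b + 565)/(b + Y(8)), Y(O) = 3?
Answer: -29061428/11265849 ≈ -2.5796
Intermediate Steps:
F = 71757 (F = -150374 + 222131 = 71757)
l(b) = (565 + b)/(3 + b) (l(b) = (b + 565)/(b + 3) = (565 + b)/(3 + b))
1/F + l(-160) = 1/71757 + (565 - 160)/(3 - 160) = 1/71757 + 405/(-157) = 1/71757 - 1/157*405 = 1/71757 - 405/157 = -29061428/11265849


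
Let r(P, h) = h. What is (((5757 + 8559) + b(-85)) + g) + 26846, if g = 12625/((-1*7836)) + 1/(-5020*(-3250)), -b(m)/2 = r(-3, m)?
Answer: 1320964071003209/31961085000 ≈ 41330.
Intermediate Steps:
b(m) = -2*m
g = -51494216791/31961085000 (g = 12625/(-7836) - 1/5020*(-1/3250) = 12625*(-1/7836) + 1/16315000 = -12625/7836 + 1/16315000 = -51494216791/31961085000 ≈ -1.6112)
(((5757 + 8559) + b(-85)) + g) + 26846 = (((5757 + 8559) - 2*(-85)) - 51494216791/31961085000) + 26846 = ((14316 + 170) - 51494216791/31961085000) + 26846 = (14486 - 51494216791/31961085000) + 26846 = 462936783093209/31961085000 + 26846 = 1320964071003209/31961085000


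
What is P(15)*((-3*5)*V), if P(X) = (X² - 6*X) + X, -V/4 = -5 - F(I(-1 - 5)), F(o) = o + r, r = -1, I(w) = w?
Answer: 18000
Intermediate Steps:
F(o) = -1 + o (F(o) = o - 1 = -1 + o)
V = -8 (V = -4*(-5 - (-1 + (-1 - 5))) = -4*(-5 - (-1 - 6)) = -4*(-5 - 1*(-7)) = -4*(-5 + 7) = -4*2 = -8)
P(X) = X² - 5*X
P(15)*((-3*5)*V) = (15*(-5 + 15))*(-3*5*(-8)) = (15*10)*(-15*(-8)) = 150*120 = 18000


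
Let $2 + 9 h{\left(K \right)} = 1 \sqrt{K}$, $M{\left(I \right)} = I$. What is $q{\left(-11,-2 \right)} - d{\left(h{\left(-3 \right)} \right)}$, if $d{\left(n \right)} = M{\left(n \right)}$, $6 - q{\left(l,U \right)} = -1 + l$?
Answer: $\frac{164}{9} - \frac{i \sqrt{3}}{9} \approx 18.222 - 0.19245 i$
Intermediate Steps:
$h{\left(K \right)} = - \frac{2}{9} + \frac{\sqrt{K}}{9}$ ($h{\left(K \right)} = - \frac{2}{9} + \frac{1 \sqrt{K}}{9} = - \frac{2}{9} + \frac{\sqrt{K}}{9}$)
$q{\left(l,U \right)} = 7 - l$ ($q{\left(l,U \right)} = 6 - \left(-1 + l\right) = 7 - l$)
$d{\left(n \right)} = n$
$q{\left(-11,-2 \right)} - d{\left(h{\left(-3 \right)} \right)} = \left(7 - -11\right) - \left(- \frac{2}{9} + \frac{\sqrt{-3}}{9}\right) = \left(7 + 11\right) - \left(- \frac{2}{9} + \frac{i \sqrt{3}}{9}\right) = 18 - \left(- \frac{2}{9} + \frac{i \sqrt{3}}{9}\right) = 18 + \left(\frac{2}{9} - \frac{i \sqrt{3}}{9}\right) = \frac{164}{9} - \frac{i \sqrt{3}}{9}$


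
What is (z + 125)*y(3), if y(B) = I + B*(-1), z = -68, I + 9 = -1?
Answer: -741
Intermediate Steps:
I = -10 (I = -9 - 1 = -10)
y(B) = -10 - B (y(B) = -10 + B*(-1) = -10 - B)
(z + 125)*y(3) = (-68 + 125)*(-10 - 1*3) = 57*(-10 - 3) = 57*(-13) = -741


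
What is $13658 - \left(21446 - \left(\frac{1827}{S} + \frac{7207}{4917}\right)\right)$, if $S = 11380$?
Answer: $- \frac{435690123461}{55955460} \approx -7786.4$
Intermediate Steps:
$13658 - \left(21446 - \left(\frac{1827}{S} + \frac{7207}{4917}\right)\right) = 13658 - \left(21446 - \left(\frac{1827}{11380} + \frac{7207}{4917}\right)\right) = 13658 - \left(21446 - \frac{90999019}{55955460}\right) = 13658 - \frac{1199929796141}{55955460} = - \frac{435690123461}{55955460}$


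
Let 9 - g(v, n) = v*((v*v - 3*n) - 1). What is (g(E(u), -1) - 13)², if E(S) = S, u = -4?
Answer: 4624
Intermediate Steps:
g(v, n) = 9 - v*(-1 + v² - 3*n) (g(v, n) = 9 - v*((v*v - 3*n) - 1) = 9 - v*((v² - 3*n) - 1) = 9 - v*(-1 + v² - 3*n))
(g(E(u), -1) - 13)² = ((9 - 4 - 1*(-4)³ + 3*(-1)*(-4)) - 13)² = ((9 - 4 - 1*(-64) + 12) - 13)² = ((9 - 4 + 64 + 12) - 13)² = (81 - 13)² = 68² = 4624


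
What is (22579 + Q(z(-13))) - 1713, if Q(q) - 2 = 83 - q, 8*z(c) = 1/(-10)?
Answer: 1676081/80 ≈ 20951.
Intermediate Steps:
z(c) = -1/80 (z(c) = (⅛)/(-10) = (⅛)*(-⅒) = -1/80)
Q(q) = 85 - q (Q(q) = 2 + (83 - q) = 85 - q)
(22579 + Q(z(-13))) - 1713 = (22579 + (85 - 1*(-1/80))) - 1713 = (22579 + (85 + 1/80)) - 1713 = (22579 + 6801/80) - 1713 = 1813121/80 - 1713 = 1676081/80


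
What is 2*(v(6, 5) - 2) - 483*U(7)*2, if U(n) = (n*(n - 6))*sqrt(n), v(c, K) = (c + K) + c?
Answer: 30 - 6762*sqrt(7) ≈ -17861.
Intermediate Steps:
v(c, K) = K + 2*c (v(c, K) = (K + c) + c = K + 2*c)
U(n) = n**(3/2)*(-6 + n) (U(n) = (n*(-6 + n))*sqrt(n) = n**(3/2)*(-6 + n))
2*(v(6, 5) - 2) - 483*U(7)*2 = 2*((5 + 2*6) - 2) - 483*7**(3/2)*(-6 + 7)*2 = 2*((5 + 12) - 2) - 483*(7*sqrt(7))*1*2 = 2*(17 - 2) - 483*7*sqrt(7)*2 = 2*15 - 6762*sqrt(7) = 30 - 6762*sqrt(7)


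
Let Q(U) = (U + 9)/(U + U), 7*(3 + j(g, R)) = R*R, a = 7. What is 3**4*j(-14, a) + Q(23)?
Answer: 7468/23 ≈ 324.70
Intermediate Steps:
j(g, R) = -3 + R**2/7 (j(g, R) = -3 + (R*R)/7 = -3 + R**2/7)
Q(U) = (9 + U)/(2*U) (Q(U) = (9 + U)/((2*U)) = (9 + U)*(1/(2*U)) = (9 + U)/(2*U))
3**4*j(-14, a) + Q(23) = 3**4*(-3 + (1/7)*7**2) + (1/2)*(9 + 23)/23 = 81*(-3 + (1/7)*49) + (1/2)*(1/23)*32 = 81*(-3 + 7) + 16/23 = 81*4 + 16/23 = 324 + 16/23 = 7468/23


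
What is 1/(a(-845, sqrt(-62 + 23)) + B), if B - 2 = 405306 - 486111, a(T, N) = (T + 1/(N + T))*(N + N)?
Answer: (sqrt(39) + 845*I)/(-68344445*I + 1347249*sqrt(39)) ≈ -1.2168e-5 + 1.5893e-6*I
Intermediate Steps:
a(T, N) = 2*N*(T + 1/(N + T)) (a(T, N) = (T + 1/(N + T))*(2*N) = 2*N*(T + 1/(N + T)))
B = -80803 (B = 2 + (405306 - 486111) = 2 - 80805 = -80803)
1/(a(-845, sqrt(-62 + 23)) + B) = 1/(2*sqrt(-62 + 23)*(1 + (-845)**2 + sqrt(-62 + 23)*(-845))/(sqrt(-62 + 23) - 845) - 80803) = 1/(2*sqrt(-39)*(1 + 714025 + sqrt(-39)*(-845))/(sqrt(-39) - 845) - 80803) = 1/(2*(I*sqrt(39))*(1 + 714025 + (I*sqrt(39))*(-845))/(I*sqrt(39) - 845) - 80803) = 1/(2*(I*sqrt(39))*(1 + 714025 - 845*I*sqrt(39))/(-845 + I*sqrt(39)) - 80803) = 1/(2*(I*sqrt(39))*(714026 - 845*I*sqrt(39))/(-845 + I*sqrt(39)) - 80803) = 1/(2*I*sqrt(39)*(714026 - 845*I*sqrt(39))/(-845 + I*sqrt(39)) - 80803) = 1/(-80803 + 2*I*sqrt(39)*(714026 - 845*I*sqrt(39))/(-845 + I*sqrt(39)))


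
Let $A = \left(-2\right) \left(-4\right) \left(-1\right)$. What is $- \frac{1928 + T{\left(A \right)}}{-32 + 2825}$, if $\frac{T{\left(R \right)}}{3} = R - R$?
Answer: $- \frac{1928}{2793} \approx -0.6903$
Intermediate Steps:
$A = -8$ ($A = 8 \left(-1\right) = -8$)
$T{\left(R \right)} = 0$ ($T{\left(R \right)} = 3 \left(R - R\right) = 3 \cdot 0 = 0$)
$- \frac{1928 + T{\left(A \right)}}{-32 + 2825} = - \frac{1928 + 0}{-32 + 2825} = - \frac{1928}{2793}$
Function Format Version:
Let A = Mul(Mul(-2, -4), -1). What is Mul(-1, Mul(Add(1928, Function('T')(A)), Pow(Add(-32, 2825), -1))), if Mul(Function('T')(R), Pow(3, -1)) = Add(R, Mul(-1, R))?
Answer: Rational(-1928, 2793) ≈ -0.69030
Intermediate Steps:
A = -8 (A = Mul(8, -1) = -8)
Function('T')(R) = 0 (Function('T')(R) = Mul(3, Add(R, Mul(-1, R))) = Mul(3, 0) = 0)
Mul(-1, Mul(Add(1928, Function('T')(A)), Pow(Add(-32, 2825), -1))) = Mul(-1, Mul(Add(1928, 0), Pow(Add(-32, 2825), -1))) = Mul(-1, Mul(1928, Pow(2793, -1))) = Mul(-1, Mul(1928, Rational(1, 2793))) = Mul(-1, Rational(1928, 2793)) = Rational(-1928, 2793)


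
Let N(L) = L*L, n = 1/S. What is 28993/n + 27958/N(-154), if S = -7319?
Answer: -359466403301/1694 ≈ -2.1220e+8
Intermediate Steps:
n = -1/7319 (n = 1/(-7319) = -1/7319 ≈ -0.00013663)
N(L) = L**2
28993/n + 27958/N(-154) = 28993/(-1/7319) + 27958/((-154)**2) = 28993*(-7319) + 27958/23716 = -212199767 + 27958*(1/23716) = -212199767 + 1997/1694 = -359466403301/1694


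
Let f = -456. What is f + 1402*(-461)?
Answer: -646778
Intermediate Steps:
f + 1402*(-461) = -456 + 1402*(-461) = -456 - 646322 = -646778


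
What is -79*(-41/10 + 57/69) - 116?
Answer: 32807/230 ≈ 142.64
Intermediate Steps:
-79*(-41/10 + 57/69) - 116 = -79*(-41*⅒ + 57*(1/69)) - 116 = -79*(-41/10 + 19/23) - 116 = -79*(-753/230) - 116 = 59487/230 - 116 = 32807/230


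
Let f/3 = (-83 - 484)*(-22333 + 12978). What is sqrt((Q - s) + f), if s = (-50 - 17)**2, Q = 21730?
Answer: 28*sqrt(20319) ≈ 3991.3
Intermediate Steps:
s = 4489 (s = (-67)**2 = 4489)
f = 15912855 (f = 3*((-83 - 484)*(-22333 + 12978)) = 3*(-567*(-9355)) = 3*5304285 = 15912855)
sqrt((Q - s) + f) = sqrt((21730 - 1*4489) + 15912855) = sqrt((21730 - 4489) + 15912855) = sqrt(17241 + 15912855) = sqrt(15930096) = 28*sqrt(20319)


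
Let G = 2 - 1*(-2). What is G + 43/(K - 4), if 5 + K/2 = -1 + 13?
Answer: 83/10 ≈ 8.3000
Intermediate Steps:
G = 4 (G = 2 + 2 = 4)
K = 14 (K = -10 + 2*(-1 + 13) = -10 + 2*12 = -10 + 24 = 14)
G + 43/(K - 4) = 4 + 43/(14 - 4) = 4 + 43/10 = 83/10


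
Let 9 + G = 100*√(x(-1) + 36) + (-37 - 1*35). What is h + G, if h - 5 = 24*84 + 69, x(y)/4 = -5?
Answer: 2409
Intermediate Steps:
x(y) = -20 (x(y) = 4*(-5) = -20)
h = 2090 (h = 5 + (24*84 + 69) = 5 + (2016 + 69) = 5 + 2085 = 2090)
G = 319 (G = -9 + (100*√(-20 + 36) + (-37 - 1*35)) = -9 + (100*√16 + (-37 - 35)) = -9 + (100*4 - 72) = -9 + (400 - 72) = -9 + 328 = 319)
h + G = 2090 + 319 = 2409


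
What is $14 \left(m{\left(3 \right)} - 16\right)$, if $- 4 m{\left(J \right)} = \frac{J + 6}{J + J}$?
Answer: $- \frac{917}{4} \approx -229.25$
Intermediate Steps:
$m{\left(J \right)} = - \frac{6 + J}{8 J}$ ($m{\left(J \right)} = - \frac{\left(J + 6\right) \frac{1}{J + J}}{4} = - \frac{\left(6 + J\right) \frac{1}{2 J}}{4} = - \frac{\frac{1}{2} \frac{1}{J} \left(6 + J\right)}{4} = - \frac{6 + J}{8 J}$)
$14 \left(m{\left(3 \right)} - 16\right) = 14 \left(\frac{-6 - 3}{8 \cdot 3} - 16\right) = 14 \left(\frac{1}{8} \cdot \frac{1}{3} \left(-6 - 3\right) - 16\right) = 14 \left(\frac{1}{8} \cdot \frac{1}{3} \left(-9\right) - 16\right) = 14 \left(- \frac{3}{8} - 16\right) = 14 \left(- \frac{131}{8}\right) = - \frac{917}{4}$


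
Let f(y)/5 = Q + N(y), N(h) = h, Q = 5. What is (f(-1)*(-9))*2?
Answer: -360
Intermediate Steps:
f(y) = 25 + 5*y (f(y) = 5*(5 + y) = 25 + 5*y)
(f(-1)*(-9))*2 = ((25 + 5*(-1))*(-9))*2 = ((25 - 5)*(-9))*2 = (20*(-9))*2 = -180*2 = -360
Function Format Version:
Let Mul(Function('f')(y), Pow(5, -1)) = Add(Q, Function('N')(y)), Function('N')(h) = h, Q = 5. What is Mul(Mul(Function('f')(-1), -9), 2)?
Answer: -360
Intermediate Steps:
Function('f')(y) = Add(25, Mul(5, y)) (Function('f')(y) = Mul(5, Add(5, y)) = Add(25, Mul(5, y)))
Mul(Mul(Function('f')(-1), -9), 2) = Mul(Mul(Add(25, Mul(5, -1)), -9), 2) = Mul(Mul(Add(25, -5), -9), 2) = Mul(Mul(20, -9), 2) = Mul(-180, 2) = -360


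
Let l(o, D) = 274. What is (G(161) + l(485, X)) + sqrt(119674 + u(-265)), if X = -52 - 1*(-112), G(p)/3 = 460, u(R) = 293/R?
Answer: 1654 + sqrt(8404029005)/265 ≈ 1999.9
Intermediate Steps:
G(p) = 1380 (G(p) = 3*460 = 1380)
X = 60 (X = -52 + 112 = 60)
(G(161) + l(485, X)) + sqrt(119674 + u(-265)) = (1380 + 274) + sqrt(119674 + 293/(-265)) = 1654 + sqrt(119674 + 293*(-1/265)) = 1654 + sqrt(119674 - 293/265) = 1654 + sqrt(31713317/265) = 1654 + sqrt(8404029005)/265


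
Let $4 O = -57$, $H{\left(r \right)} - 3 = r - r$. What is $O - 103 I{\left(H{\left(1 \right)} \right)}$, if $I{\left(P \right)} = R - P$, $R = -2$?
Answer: $\frac{2003}{4} \approx 500.75$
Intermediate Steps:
$H{\left(r \right)} = 3$ ($H{\left(r \right)} = 3 + \left(r - r\right) = 3 + 0 = 3$)
$O = - \frac{57}{4}$ ($O = \frac{1}{4} \left(-57\right) = - \frac{57}{4} \approx -14.25$)
$I{\left(P \right)} = -2 - P$
$O - 103 I{\left(H{\left(1 \right)} \right)} = - \frac{57}{4} - 103 \left(-2 - 3\right) = - \frac{57}{4} - -515 = - \frac{57}{4} + 515 = \frac{2003}{4}$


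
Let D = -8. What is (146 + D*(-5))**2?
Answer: 34596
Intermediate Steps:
(146 + D*(-5))**2 = (146 - 8*(-5))**2 = (146 + 40)**2 = 186**2 = 34596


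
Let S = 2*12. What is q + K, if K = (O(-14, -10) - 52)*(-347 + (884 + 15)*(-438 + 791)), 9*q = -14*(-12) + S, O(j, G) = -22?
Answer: -70373936/3 ≈ -2.3458e+7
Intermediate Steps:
S = 24
q = 64/3 (q = (-14*(-12) + 24)/9 = (168 + 24)/9 = (⅑)*192 = 64/3 ≈ 21.333)
K = -23458000 (K = (-22 - 52)*(-347 + (884 + 15)*(-438 + 791)) = -74*(-347 + 899*353) = -74*(-347 + 317347) = -74*317000 = -23458000)
q + K = 64/3 - 23458000 = -70373936/3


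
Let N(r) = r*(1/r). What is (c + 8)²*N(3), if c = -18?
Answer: 100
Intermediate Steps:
N(r) = 1 (N(r) = r/r = 1)
(c + 8)²*N(3) = (-18 + 8)²*1 = (-10)²*1 = 100*1 = 100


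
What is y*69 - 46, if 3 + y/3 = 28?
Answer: 5129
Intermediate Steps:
y = 75 (y = -9 + 3*28 = -9 + 84 = 75)
y*69 - 46 = 75*69 - 46 = 5175 - 46 = 5129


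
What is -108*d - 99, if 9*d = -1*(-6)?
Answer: -171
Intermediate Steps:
d = ⅔ (d = (-1*(-6))/9 = (⅑)*6 = ⅔ ≈ 0.66667)
-108*d - 99 = -108*⅔ - 99 = -72 - 99 = -171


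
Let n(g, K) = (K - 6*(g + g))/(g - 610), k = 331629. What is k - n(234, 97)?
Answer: 124689793/376 ≈ 3.3162e+5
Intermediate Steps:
n(g, K) = (K - 12*g)/(-610 + g)
k - n(234, 97) = 331629 - (97 - 12*234)/(-610 + 234) = 331629 - (97 - 2808)/(-376) = 331629 - (-1)*(-2711)/376 = 331629 - 1*2711/376 = 331629 - 2711/376 = 124689793/376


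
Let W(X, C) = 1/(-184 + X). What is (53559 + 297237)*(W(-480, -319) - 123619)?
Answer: -7198598507883/166 ≈ -4.3365e+10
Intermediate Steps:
(53559 + 297237)*(W(-480, -319) - 123619) = (53559 + 297237)*(1/(-184 - 480) - 123619) = 350796*(1/(-664) - 123619) = 350796*(-1/664 - 123619) = 350796*(-82083017/664) = -7198598507883/166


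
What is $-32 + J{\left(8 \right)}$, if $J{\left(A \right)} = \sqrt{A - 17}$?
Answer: $-32 + 3 i \approx -32.0 + 3.0 i$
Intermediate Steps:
$J{\left(A \right)} = \sqrt{-17 + A}$
$-32 + J{\left(8 \right)} = -32 + \sqrt{-17 + 8} = -32 + \sqrt{-9} = -32 + 3 i$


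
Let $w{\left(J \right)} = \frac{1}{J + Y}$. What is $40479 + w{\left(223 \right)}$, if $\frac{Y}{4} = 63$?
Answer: $\frac{19227526}{475} \approx 40479.0$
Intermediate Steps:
$Y = 252$ ($Y = 4 \cdot 63 = 252$)
$w{\left(J \right)} = \frac{1}{252 + J}$ ($w{\left(J \right)} = \frac{1}{J + 252} = \frac{1}{252 + J}$)
$40479 + w{\left(223 \right)} = 40479 + \frac{1}{252 + 223} = 40479 + \frac{1}{475} = \frac{19227526}{475}$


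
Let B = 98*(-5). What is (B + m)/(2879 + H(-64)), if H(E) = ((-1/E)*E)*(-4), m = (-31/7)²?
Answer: -7683/47089 ≈ -0.16316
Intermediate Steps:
m = 961/49 (m = (-31*⅐)² = (-31/7)² = 961/49 ≈ 19.612)
H(E) = 4 (H(E) = -1*(-4) = 4)
B = -490
(B + m)/(2879 + H(-64)) = (-490 + 961/49)/(2879 + 4) = -23049/49/2883 = -23049/49*1/2883 = -7683/47089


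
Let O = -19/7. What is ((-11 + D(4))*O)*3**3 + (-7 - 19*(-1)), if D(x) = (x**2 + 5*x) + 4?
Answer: -14793/7 ≈ -2113.3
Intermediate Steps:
D(x) = 4 + x**2 + 5*x
O = -19/7 (O = -19*1/7 = -19/7 ≈ -2.7143)
((-11 + D(4))*O)*3**3 + (-7 - 19*(-1)) = ((-11 + (4 + 4**2 + 5*4))*(-19/7))*3**3 + (-7 - 19*(-1)) = ((-11 + (4 + 16 + 20))*(-19/7))*27 + (-7 + 19) = ((-11 + 40)*(-19/7))*27 + 12 = (29*(-19/7))*27 + 12 = -551/7*27 + 12 = -14877/7 + 12 = -14793/7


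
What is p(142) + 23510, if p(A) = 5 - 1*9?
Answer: 23506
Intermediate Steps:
p(A) = -4 (p(A) = 5 - 9 = -4)
p(142) + 23510 = -4 + 23510 = 23506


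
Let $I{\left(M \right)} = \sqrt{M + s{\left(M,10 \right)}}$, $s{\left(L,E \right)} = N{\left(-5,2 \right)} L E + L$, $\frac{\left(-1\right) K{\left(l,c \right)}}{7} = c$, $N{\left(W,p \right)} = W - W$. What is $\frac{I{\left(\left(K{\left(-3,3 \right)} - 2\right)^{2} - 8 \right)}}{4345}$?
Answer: $\frac{\sqrt{1042}}{4345} \approx 0.0074292$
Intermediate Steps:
$N{\left(W,p \right)} = 0$
$K{\left(l,c \right)} = - 7 c$
$s{\left(L,E \right)} = L$ ($s{\left(L,E \right)} = 0 L E + L = 0 E + L = 0 + L = L$)
$I{\left(M \right)} = \sqrt{2} \sqrt{M}$ ($I{\left(M \right)} = \sqrt{M + M} = \sqrt{2 M} = \sqrt{2} \sqrt{M}$)
$\frac{I{\left(\left(K{\left(-3,3 \right)} - 2\right)^{2} - 8 \right)}}{4345} = \frac{\sqrt{2} \sqrt{\left(\left(-7\right) 3 - 2\right)^{2} - 8}}{4345} = \sqrt{2} \sqrt{\left(-21 - 2\right)^{2} - 8} \cdot \frac{1}{4345} = \sqrt{2} \sqrt{\left(-23\right)^{2} - 8} \cdot \frac{1}{4345} = \sqrt{2} \sqrt{529 - 8} \cdot \frac{1}{4345} = \sqrt{2} \sqrt{521} \cdot \frac{1}{4345} = \sqrt{1042} \cdot \frac{1}{4345} = \frac{\sqrt{1042}}{4345}$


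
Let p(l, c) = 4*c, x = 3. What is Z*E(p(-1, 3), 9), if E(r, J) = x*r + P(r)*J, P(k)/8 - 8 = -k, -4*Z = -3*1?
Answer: -189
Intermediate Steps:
Z = 3/4 (Z = -(-3)/4 = -1/4*(-3) = 3/4 ≈ 0.75000)
P(k) = 64 - 8*k (P(k) = 64 + 8*(-k) = 64 - 8*k)
E(r, J) = 3*r + J*(64 - 8*r) (E(r, J) = 3*r + (64 - 8*r)*J = 3*r + J*(64 - 8*r))
Z*E(p(-1, 3), 9) = 3*(3*(4*3) - 8*9*(-8 + 4*3))/4 = 3*(3*12 - 8*9*(-8 + 12))/4 = 3*(36 - 8*9*4)/4 = 3*(36 - 288)/4 = (3/4)*(-252) = -189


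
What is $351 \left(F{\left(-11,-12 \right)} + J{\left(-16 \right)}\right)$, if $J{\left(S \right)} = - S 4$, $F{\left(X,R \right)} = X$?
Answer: $18603$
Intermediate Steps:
$J{\left(S \right)} = - 4 S$
$351 \left(F{\left(-11,-12 \right)} + J{\left(-16 \right)}\right) = 351 \left(-11 - -64\right) = 351 \left(-11 + 64\right) = 351 \cdot 53 = 18603$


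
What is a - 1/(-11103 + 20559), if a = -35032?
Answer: -331262593/9456 ≈ -35032.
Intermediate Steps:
a - 1/(-11103 + 20559) = -35032 - 1/(-11103 + 20559) = -35032 - 1/9456 = -331262593/9456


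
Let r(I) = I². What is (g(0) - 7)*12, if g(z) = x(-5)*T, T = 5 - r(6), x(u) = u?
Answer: 1776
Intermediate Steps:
T = -31 (T = 5 - 1*6² = 5 - 1*36 = 5 - 36 = -31)
g(z) = 155 (g(z) = -5*(-31) = 155)
(g(0) - 7)*12 = (155 - 7)*12 = 148*12 = 1776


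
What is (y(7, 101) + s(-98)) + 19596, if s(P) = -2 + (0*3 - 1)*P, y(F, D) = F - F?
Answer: 19692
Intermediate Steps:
y(F, D) = 0
s(P) = -2 - P (s(P) = -2 + (0 - 1)*P = -2 - P)
(y(7, 101) + s(-98)) + 19596 = (0 + (-2 - 1*(-98))) + 19596 = (0 + (-2 + 98)) + 19596 = (0 + 96) + 19596 = 96 + 19596 = 19692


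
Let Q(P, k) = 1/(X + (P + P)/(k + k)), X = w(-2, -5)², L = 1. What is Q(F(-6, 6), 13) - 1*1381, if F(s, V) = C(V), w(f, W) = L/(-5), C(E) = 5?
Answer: -190253/138 ≈ -1378.6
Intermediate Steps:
w(f, W) = -⅕ (w(f, W) = 1/(-5) = 1*(-⅕) = -⅕)
X = 1/25 (X = (-⅕)² = 1/25 ≈ 0.040000)
F(s, V) = 5
Q(P, k) = 1/(1/25 + P/k) (Q(P, k) = 1/(1/25 + (P + P)/(k + k)) = 1/(1/25 + (2*P)/((2*k))) = 1/(1/25 + (2*P)*(1/(2*k))) = 1/(1/25 + P/k))
Q(F(-6, 6), 13) - 1*1381 = 25*13/(13 + 25*5) - 1*1381 = 25*13/(13 + 125) - 1381 = 25*13/138 - 1381 = 25*13*(1/138) - 1381 = 325/138 - 1381 = -190253/138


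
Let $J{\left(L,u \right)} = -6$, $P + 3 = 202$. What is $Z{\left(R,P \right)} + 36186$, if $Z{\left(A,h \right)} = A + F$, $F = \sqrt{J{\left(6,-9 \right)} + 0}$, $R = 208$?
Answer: $36394 + i \sqrt{6} \approx 36394.0 + 2.4495 i$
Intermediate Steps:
$P = 199$ ($P = -3 + 202 = 199$)
$F = i \sqrt{6}$ ($F = \sqrt{-6 + 0} = \sqrt{-6} = i \sqrt{6} \approx 2.4495 i$)
$Z{\left(A,h \right)} = A + i \sqrt{6}$
$Z{\left(R,P \right)} + 36186 = \left(208 + i \sqrt{6}\right) + 36186 = 36394 + i \sqrt{6}$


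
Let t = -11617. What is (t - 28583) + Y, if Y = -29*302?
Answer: -48958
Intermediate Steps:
Y = -8758
(t - 28583) + Y = (-11617 - 28583) - 8758 = -40200 - 8758 = -48958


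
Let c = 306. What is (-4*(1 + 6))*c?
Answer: -8568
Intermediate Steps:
(-4*(1 + 6))*c = -4*(1 + 6)*306 = -4*7*306 = -28*306 = -8568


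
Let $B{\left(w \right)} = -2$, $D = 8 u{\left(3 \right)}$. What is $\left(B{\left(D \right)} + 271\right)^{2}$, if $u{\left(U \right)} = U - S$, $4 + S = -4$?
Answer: $72361$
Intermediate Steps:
$S = -8$ ($S = -4 - 4 = -8$)
$u{\left(U \right)} = 8 + U$ ($u{\left(U \right)} = U - -8 = U + 8 = 8 + U$)
$D = 88$ ($D = 8 \left(8 + 3\right) = 8 \cdot 11 = 88$)
$\left(B{\left(D \right)} + 271\right)^{2} = \left(-2 + 271\right)^{2} = 269^{2} = 72361$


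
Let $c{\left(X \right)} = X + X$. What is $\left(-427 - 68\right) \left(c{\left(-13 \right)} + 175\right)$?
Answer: $-73755$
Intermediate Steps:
$c{\left(X \right)} = 2 X$
$\left(-427 - 68\right) \left(c{\left(-13 \right)} + 175\right) = \left(-427 - 68\right) \left(2 \left(-13\right) + 175\right) = - 495 \left(-26 + 175\right) = \left(-495\right) 149 = -73755$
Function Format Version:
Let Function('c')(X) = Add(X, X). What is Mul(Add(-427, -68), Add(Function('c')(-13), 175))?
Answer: -73755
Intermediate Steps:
Function('c')(X) = Mul(2, X)
Mul(Add(-427, -68), Add(Function('c')(-13), 175)) = Mul(Add(-427, -68), Add(Mul(2, -13), 175)) = Mul(-495, Add(-26, 175)) = Mul(-495, 149) = -73755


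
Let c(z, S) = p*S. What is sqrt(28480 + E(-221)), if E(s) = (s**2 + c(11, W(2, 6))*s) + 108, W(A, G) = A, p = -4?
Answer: sqrt(79197) ≈ 281.42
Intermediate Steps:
c(z, S) = -4*S
E(s) = 108 + s**2 - 8*s (E(s) = (s**2 + (-4*2)*s) + 108 = (s**2 - 8*s) + 108 = 108 + s**2 - 8*s)
sqrt(28480 + E(-221)) = sqrt(28480 + (108 + (-221)**2 - 8*(-221))) = sqrt(28480 + (108 + 48841 + 1768)) = sqrt(28480 + 50717) = sqrt(79197)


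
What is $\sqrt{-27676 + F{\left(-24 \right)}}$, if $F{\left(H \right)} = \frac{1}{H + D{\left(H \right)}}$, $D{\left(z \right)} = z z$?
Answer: $\frac{i \sqrt{2108246838}}{276} \approx 166.36 i$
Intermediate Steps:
$D{\left(z \right)} = z^{2}$
$F{\left(H \right)} = \frac{1}{H + H^{2}}$
$\sqrt{-27676 + F{\left(-24 \right)}} = \sqrt{-27676 + \frac{1}{\left(-24\right) \left(1 - 24\right)}} = \sqrt{-27676 - \frac{1}{24 \left(-23\right)}} = \sqrt{-27676 - - \frac{1}{552}} = \sqrt{-27676 + \frac{1}{552}} = \sqrt{- \frac{15277151}{552}} = \frac{i \sqrt{2108246838}}{276}$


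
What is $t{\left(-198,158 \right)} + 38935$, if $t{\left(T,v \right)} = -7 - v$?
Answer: $38770$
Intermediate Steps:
$t{\left(-198,158 \right)} + 38935 = \left(-7 - 158\right) + 38935 = -165 + 38935 = 38770$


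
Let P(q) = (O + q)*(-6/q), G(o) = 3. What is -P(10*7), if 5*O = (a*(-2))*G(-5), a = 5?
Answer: 192/35 ≈ 5.4857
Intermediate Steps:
O = -6 (O = ((5*(-2))*3)/5 = (-10*3)/5 = (⅕)*(-30) = -6)
P(q) = -6*(-6 + q)/q (P(q) = (-6 + q)*(-6/q) = -6*(-6 + q)/q)
-P(10*7) = -(-6 + 36/((10*7))) = -(-6 + 36/70) = -(-6 + 36*(1/70)) = -(-6 + 18/35) = -1*(-192/35) = 192/35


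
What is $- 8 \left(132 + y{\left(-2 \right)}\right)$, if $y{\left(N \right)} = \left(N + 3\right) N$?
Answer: $-1040$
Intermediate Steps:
$y{\left(N \right)} = N \left(3 + N\right)$ ($y{\left(N \right)} = \left(3 + N\right) N = N \left(3 + N\right)$)
$- 8 \left(132 + y{\left(-2 \right)}\right) = - 8 \left(132 - 2 \left(3 - 2\right)\right) = - 8 \left(132 - 2\right) = \left(-8\right) 130 = -1040$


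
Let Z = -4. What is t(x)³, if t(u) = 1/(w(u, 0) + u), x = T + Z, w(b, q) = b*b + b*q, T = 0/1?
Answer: 1/1728 ≈ 0.00057870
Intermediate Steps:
T = 0 (T = 0*1 = 0)
w(b, q) = b² + b*q
x = -4 (x = 0 - 4 = -4)
t(u) = 1/(u + u²) (t(u) = 1/(u*(u + 0) + u) = 1/(u*u + u) = 1/(u² + u) = 1/(u + u²))
t(x)³ = (1/((-4)*(1 - 4)))³ = (-¼/(-3))³ = (-¼*(-⅓))³ = (1/12)³ = 1/1728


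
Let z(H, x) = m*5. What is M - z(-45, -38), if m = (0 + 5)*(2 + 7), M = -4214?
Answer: -4439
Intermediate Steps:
m = 45 (m = 5*9 = 45)
z(H, x) = 225 (z(H, x) = 45*5 = 225)
M - z(-45, -38) = -4214 - 1*225 = -4214 - 225 = -4439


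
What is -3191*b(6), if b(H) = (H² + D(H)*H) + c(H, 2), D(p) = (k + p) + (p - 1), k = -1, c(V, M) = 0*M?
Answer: -306336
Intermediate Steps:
c(V, M) = 0
D(p) = -2 + 2*p (D(p) = (-1 + p) + (p - 1) = (-1 + p) + (-1 + p) = -2 + 2*p)
b(H) = H² + H*(-2 + 2*H) (b(H) = (H² + (-2 + 2*H)*H) + 0 = (H² + H*(-2 + 2*H)) + 0 = H² + H*(-2 + 2*H))
-3191*b(6) = -19146*(-2 + 3*6) = -19146*(-2 + 18) = -19146*16 = -3191*96 = -306336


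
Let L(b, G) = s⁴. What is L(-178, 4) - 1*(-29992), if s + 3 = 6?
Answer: 30073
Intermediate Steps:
s = 3 (s = -3 + 6 = 3)
L(b, G) = 81 (L(b, G) = 3⁴ = 81)
L(-178, 4) - 1*(-29992) = 81 - 1*(-29992) = 81 + 29992 = 30073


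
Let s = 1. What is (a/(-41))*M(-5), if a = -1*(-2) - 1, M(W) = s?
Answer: -1/41 ≈ -0.024390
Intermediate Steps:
M(W) = 1
a = 1 (a = 2 - 1 = 1)
(a/(-41))*M(-5) = (1/(-41))*1 = -1/41*1*1 = -1/41*1 = -1/41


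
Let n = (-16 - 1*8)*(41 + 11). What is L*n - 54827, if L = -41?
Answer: -3659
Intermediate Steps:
n = -1248 (n = (-16 - 8)*52 = -24*52 = -1248)
L*n - 54827 = -41*(-1248) - 54827 = 51168 - 54827 = -3659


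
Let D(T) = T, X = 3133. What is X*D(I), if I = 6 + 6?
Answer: 37596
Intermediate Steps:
I = 12
X*D(I) = 3133*12 = 37596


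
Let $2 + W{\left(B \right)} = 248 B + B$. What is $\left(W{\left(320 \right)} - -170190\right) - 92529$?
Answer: $157339$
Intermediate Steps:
$W{\left(B \right)} = -2 + 249 B$ ($W{\left(B \right)} = -2 + \left(248 B + B\right) = -2 + 249 B$)
$\left(W{\left(320 \right)} - -170190\right) - 92529 = \left(\left(-2 + 249 \cdot 320\right) - -170190\right) - 92529 = \left(\left(-2 + 79680\right) + 170190\right) - 92529 = \left(79678 + 170190\right) - 92529 = 249868 - 92529 = 157339$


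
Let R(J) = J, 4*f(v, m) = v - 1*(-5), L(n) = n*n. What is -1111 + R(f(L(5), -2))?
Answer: -2207/2 ≈ -1103.5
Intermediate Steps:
L(n) = n²
f(v, m) = 5/4 + v/4 (f(v, m) = (v - 1*(-5))/4 = (v + 5)/4 = (5 + v)/4 = 5/4 + v/4)
-1111 + R(f(L(5), -2)) = -1111 + (5/4 + (¼)*5²) = -1111 + (5/4 + (¼)*25) = -1111 + (5/4 + 25/4) = -1111 + 15/2 = -2207/2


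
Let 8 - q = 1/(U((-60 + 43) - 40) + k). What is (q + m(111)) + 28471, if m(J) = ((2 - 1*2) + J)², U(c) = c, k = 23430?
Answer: 953618399/23373 ≈ 40800.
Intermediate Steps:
m(J) = J² (m(J) = ((2 - 2) + J)² = (0 + J)² = J²)
q = 186983/23373 (q = 8 - 1/(((-60 + 43) - 40) + 23430) = 8 - 1/((-17 - 40) + 23430) = 8 - 1/(-57 + 23430) = 8 - 1/23373 = 186983/23373 ≈ 8.0000)
(q + m(111)) + 28471 = (186983/23373 + 111²) + 28471 = (186983/23373 + 12321) + 28471 = 288165716/23373 + 28471 = 953618399/23373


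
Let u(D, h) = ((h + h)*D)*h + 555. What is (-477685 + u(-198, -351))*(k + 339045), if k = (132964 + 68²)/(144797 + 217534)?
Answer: -6052006625327488658/362331 ≈ -1.6703e+13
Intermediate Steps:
u(D, h) = 555 + 2*D*h² (u(D, h) = ((2*h)*D)*h + 555 = (2*D*h)*h + 555 = 2*D*h² + 555 = 555 + 2*D*h²)
k = 137588/362331 (k = (132964 + 4624)/362331 = 137588*(1/362331) = 137588/362331 ≈ 0.37973)
(-477685 + u(-198, -351))*(k + 339045) = (-477685 + (555 + 2*(-198)*(-351)²))*(137588/362331 + 339045) = (-477685 + (555 + 2*(-198)*123201))*(122846651483/362331) = (-477685 + (555 - 48787596))*(122846651483/362331) = (-477685 - 48787041)*(122846651483/362331) = -49264726*122846651483/362331 = -6052006625327488658/362331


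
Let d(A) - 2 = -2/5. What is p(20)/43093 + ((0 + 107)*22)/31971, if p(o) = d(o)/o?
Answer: 2536086992/34443157575 ≈ 0.073631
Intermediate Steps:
d(A) = 8/5 (d(A) = 2 - 2/5 = 2 - 2*⅕ = 2 - ⅖ = 8/5)
p(o) = 8/(5*o)
p(20)/43093 + ((0 + 107)*22)/31971 = ((8/5)/20)/43093 + ((0 + 107)*22)/31971 = ((8/5)*(1/20))*(1/43093) + (107*22)*(1/31971) = (2/25)*(1/43093) + 2354*(1/31971) = 2/1077325 + 2354/31971 = 2536086992/34443157575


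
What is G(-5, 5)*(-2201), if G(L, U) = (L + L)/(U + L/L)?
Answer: 11005/3 ≈ 3668.3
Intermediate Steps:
G(L, U) = 2*L/(1 + U) (G(L, U) = (2*L)/(U + 1) = (2*L)/(1 + U) = 2*L/(1 + U))
G(-5, 5)*(-2201) = (2*(-5)/(1 + 5))*(-2201) = (2*(-5)/6)*(-2201) = (2*(-5)*(⅙))*(-2201) = -5/3*(-2201) = 11005/3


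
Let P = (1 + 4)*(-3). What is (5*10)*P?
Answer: -750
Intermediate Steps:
P = -15 (P = 5*(-3) = -15)
(5*10)*P = (5*10)*(-15) = 50*(-15) = -750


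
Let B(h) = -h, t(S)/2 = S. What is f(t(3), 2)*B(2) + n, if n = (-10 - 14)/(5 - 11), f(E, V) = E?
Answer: -8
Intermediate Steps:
t(S) = 2*S
n = 4 (n = -24/(-6) = -24*(-⅙) = 4)
f(t(3), 2)*B(2) + n = (2*3)*(-1*2) + 4 = 6*(-2) + 4 = -12 + 4 = -8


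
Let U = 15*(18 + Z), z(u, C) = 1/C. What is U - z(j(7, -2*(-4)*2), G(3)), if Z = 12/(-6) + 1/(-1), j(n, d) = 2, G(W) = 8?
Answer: 1799/8 ≈ 224.88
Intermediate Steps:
Z = -3 (Z = 12*(-⅙) + 1*(-1) = -2 - 1 = -3)
U = 225 (U = 15*(18 - 3) = 15*15 = 225)
U - z(j(7, -2*(-4)*2), G(3)) = 225 - 1/8 = 225 - 1*⅛ = 225 - ⅛ = 1799/8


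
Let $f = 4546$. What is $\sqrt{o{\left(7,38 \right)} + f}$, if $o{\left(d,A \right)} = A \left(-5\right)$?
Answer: $66$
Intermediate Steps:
$o{\left(d,A \right)} = - 5 A$
$\sqrt{o{\left(7,38 \right)} + f} = \sqrt{\left(-5\right) 38 + 4546} = \sqrt{-190 + 4546} = \sqrt{4356} = 66$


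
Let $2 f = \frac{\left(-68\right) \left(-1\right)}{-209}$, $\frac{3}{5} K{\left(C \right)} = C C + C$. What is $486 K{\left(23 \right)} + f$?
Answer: $\frac{93448046}{209} \approx 4.4712 \cdot 10^{5}$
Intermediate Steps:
$K{\left(C \right)} = \frac{5 C}{3} + \frac{5 C^{2}}{3}$ ($K{\left(C \right)} = \frac{5 \left(C C + C\right)}{3} = \frac{5 \left(C^{2} + C\right)}{3} = \frac{5 \left(C + C^{2}\right)}{3} = \frac{5 C}{3} + \frac{5 C^{2}}{3}$)
$f = - \frac{34}{209}$ ($f = \frac{\left(-68\right) \left(-1\right) \frac{1}{-209}}{2} = \frac{68 \left(- \frac{1}{209}\right)}{2} = \frac{1}{2} \left(- \frac{68}{209}\right) = - \frac{34}{209} \approx -0.16268$)
$486 K{\left(23 \right)} + f = 486 \cdot \frac{5}{3} \cdot 23 \left(1 + 23\right) - \frac{34}{209} = 486 \cdot \frac{5}{3} \cdot 23 \cdot 24 - \frac{34}{209} = 486 \cdot 920 - \frac{34}{209} = 447120 - \frac{34}{209} = \frac{93448046}{209}$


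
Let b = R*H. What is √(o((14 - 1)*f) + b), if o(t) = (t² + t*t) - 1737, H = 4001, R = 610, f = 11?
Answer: √2479771 ≈ 1574.7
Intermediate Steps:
o(t) = -1737 + 2*t² (o(t) = (t² + t²) - 1737 = 2*t² - 1737 = -1737 + 2*t²)
b = 2440610 (b = 610*4001 = 2440610)
√(o((14 - 1)*f) + b) = √((-1737 + 2*((14 - 1)*11)²) + 2440610) = √((-1737 + 2*(13*11)²) + 2440610) = √((-1737 + 2*143²) + 2440610) = √((-1737 + 2*20449) + 2440610) = √((-1737 + 40898) + 2440610) = √(39161 + 2440610) = √2479771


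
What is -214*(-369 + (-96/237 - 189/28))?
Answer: 12718555/158 ≈ 80497.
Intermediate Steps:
-214*(-369 + (-96/237 - 189/28)) = -214*(-369 + (-96*1/237 - 189*1/28)) = -214*(-369 + (-32/79 - 27/4)) = -214*(-369 - 2261/316) = -214*(-118865/316) = 12718555/158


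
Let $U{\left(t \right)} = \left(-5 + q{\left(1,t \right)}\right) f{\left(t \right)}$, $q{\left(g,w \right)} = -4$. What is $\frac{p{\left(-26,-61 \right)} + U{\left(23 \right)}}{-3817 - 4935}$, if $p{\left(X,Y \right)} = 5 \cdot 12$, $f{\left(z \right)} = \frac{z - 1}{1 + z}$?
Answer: $- \frac{207}{35008} \approx -0.0059129$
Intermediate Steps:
$f{\left(z \right)} = \frac{-1 + z}{1 + z}$
$p{\left(X,Y \right)} = 60$
$U{\left(t \right)} = - \frac{9 \left(-1 + t\right)}{1 + t}$ ($U{\left(t \right)} = \left(-5 - 4\right) \frac{-1 + t}{1 + t} = - 9 \frac{-1 + t}{1 + t} = - \frac{9 \left(-1 + t\right)}{1 + t}$)
$\frac{p{\left(-26,-61 \right)} + U{\left(23 \right)}}{-3817 - 4935} = \frac{60 + \frac{9 \left(1 - 23\right)}{1 + 23}}{-3817 - 4935} = \frac{60 + \frac{9 \left(1 - 23\right)}{24}}{-8752} = \left(60 + 9 \cdot \frac{1}{24} \left(-22\right)\right) \left(- \frac{1}{8752}\right) = \left(60 - \frac{33}{4}\right) \left(- \frac{1}{8752}\right) = \frac{207}{4} \left(- \frac{1}{8752}\right) = - \frac{207}{35008}$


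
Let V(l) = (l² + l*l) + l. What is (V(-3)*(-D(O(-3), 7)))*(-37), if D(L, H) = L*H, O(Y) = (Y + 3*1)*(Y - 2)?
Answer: 0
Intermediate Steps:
O(Y) = (-2 + Y)*(3 + Y) (O(Y) = (Y + 3)*(-2 + Y) = (3 + Y)*(-2 + Y) = (-2 + Y)*(3 + Y))
V(l) = l + 2*l² (V(l) = (l² + l²) + l = 2*l² + l = l + 2*l²)
D(L, H) = H*L
(V(-3)*(-D(O(-3), 7)))*(-37) = ((-3*(1 + 2*(-3)))*(-7*(-6 - 3 + (-3)²)))*(-37) = ((-3*(1 - 6))*(-7*(-6 - 3 + 9)))*(-37) = ((-3*(-5))*(-7*0))*(-37) = (15*(-1*0))*(-37) = (15*0)*(-37) = 0*(-37) = 0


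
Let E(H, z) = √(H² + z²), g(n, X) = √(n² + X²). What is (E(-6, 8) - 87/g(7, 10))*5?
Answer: 50 - 435*√149/149 ≈ 14.363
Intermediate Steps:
g(n, X) = √(X² + n²)
(E(-6, 8) - 87/g(7, 10))*5 = (√((-6)² + 8²) - 87/√(10² + 7²))*5 = (√(36 + 64) - 87/√(100 + 49))*5 = (√100 - 87*√149/149)*5 = (10 - 87*√149/149)*5 = 50 - 435*√149/149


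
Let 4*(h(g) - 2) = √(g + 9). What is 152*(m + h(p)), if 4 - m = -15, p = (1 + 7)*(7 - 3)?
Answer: 3192 + 38*√41 ≈ 3435.3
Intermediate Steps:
p = 32 (p = 8*4 = 32)
h(g) = 2 + √(9 + g)/4 (h(g) = 2 + √(g + 9)/4 = 2 + √(9 + g)/4)
m = 19 (m = 4 - 1*(-15) = 4 + 15 = 19)
152*(m + h(p)) = 152*(19 + (2 + √(9 + 32)/4)) = 152*(19 + (2 + √41/4)) = 152*(21 + √41/4) = 3192 + 38*√41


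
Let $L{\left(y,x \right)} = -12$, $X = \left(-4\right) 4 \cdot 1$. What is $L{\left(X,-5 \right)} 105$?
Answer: $-1260$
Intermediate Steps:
$X = -16$ ($X = \left(-16\right) 1 = -16$)
$L{\left(X,-5 \right)} 105 = \left(-12\right) 105 = -1260$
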